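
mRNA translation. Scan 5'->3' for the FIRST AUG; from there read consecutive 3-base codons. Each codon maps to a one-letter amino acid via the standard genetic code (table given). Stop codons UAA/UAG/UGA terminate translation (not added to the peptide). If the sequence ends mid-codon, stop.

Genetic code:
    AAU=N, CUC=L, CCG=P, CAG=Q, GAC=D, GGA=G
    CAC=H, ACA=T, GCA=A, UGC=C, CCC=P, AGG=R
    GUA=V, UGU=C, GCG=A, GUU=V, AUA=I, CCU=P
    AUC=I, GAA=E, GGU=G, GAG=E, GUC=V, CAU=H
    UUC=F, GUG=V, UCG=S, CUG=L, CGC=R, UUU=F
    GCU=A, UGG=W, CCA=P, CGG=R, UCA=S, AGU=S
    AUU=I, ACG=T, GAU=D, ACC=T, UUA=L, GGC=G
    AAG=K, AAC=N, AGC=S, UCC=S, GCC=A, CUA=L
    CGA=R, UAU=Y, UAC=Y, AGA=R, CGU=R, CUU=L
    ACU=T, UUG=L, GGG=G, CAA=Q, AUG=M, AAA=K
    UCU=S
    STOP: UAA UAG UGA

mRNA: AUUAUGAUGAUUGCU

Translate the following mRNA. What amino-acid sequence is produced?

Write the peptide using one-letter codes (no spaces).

start AUG at pos 3
pos 3: AUG -> M; peptide=M
pos 6: AUG -> M; peptide=MM
pos 9: AUU -> I; peptide=MMI
pos 12: GCU -> A; peptide=MMIA
pos 15: only 0 nt remain (<3), stop (end of mRNA)

Answer: MMIA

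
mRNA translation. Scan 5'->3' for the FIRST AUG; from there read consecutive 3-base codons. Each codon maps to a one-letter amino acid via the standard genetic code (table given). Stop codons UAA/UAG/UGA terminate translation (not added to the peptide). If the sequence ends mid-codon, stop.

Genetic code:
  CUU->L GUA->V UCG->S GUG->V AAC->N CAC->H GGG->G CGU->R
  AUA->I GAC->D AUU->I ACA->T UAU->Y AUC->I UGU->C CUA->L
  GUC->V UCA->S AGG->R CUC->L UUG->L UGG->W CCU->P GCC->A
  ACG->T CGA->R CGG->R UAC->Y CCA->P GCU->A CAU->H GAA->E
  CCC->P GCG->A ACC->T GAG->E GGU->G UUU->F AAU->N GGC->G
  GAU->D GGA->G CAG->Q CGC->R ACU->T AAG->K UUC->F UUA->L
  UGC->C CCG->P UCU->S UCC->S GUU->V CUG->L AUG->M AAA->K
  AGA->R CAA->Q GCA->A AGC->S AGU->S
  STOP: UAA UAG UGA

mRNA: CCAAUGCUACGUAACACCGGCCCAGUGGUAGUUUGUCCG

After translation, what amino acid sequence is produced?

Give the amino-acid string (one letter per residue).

Answer: MLRNTGPVVVCP

Derivation:
start AUG at pos 3
pos 3: AUG -> M; peptide=M
pos 6: CUA -> L; peptide=ML
pos 9: CGU -> R; peptide=MLR
pos 12: AAC -> N; peptide=MLRN
pos 15: ACC -> T; peptide=MLRNT
pos 18: GGC -> G; peptide=MLRNTG
pos 21: CCA -> P; peptide=MLRNTGP
pos 24: GUG -> V; peptide=MLRNTGPV
pos 27: GUA -> V; peptide=MLRNTGPVV
pos 30: GUU -> V; peptide=MLRNTGPVVV
pos 33: UGU -> C; peptide=MLRNTGPVVVC
pos 36: CCG -> P; peptide=MLRNTGPVVVCP
pos 39: only 0 nt remain (<3), stop (end of mRNA)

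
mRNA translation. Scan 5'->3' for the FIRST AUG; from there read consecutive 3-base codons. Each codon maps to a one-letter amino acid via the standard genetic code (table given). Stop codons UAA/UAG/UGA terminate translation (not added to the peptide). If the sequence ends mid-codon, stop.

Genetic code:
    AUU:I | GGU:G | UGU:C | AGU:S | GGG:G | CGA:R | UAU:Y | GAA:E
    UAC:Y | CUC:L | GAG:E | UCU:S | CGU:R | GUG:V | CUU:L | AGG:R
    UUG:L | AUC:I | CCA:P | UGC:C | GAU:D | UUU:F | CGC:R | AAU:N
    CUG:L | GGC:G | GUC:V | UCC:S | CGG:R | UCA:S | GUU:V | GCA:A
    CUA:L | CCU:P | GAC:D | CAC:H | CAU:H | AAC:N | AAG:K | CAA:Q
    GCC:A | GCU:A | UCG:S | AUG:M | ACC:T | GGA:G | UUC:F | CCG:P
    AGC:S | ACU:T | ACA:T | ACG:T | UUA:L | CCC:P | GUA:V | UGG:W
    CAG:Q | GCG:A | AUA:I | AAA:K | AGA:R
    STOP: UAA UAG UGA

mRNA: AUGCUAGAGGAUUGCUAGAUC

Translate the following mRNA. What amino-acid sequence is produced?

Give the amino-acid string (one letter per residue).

start AUG at pos 0
pos 0: AUG -> M; peptide=M
pos 3: CUA -> L; peptide=ML
pos 6: GAG -> E; peptide=MLE
pos 9: GAU -> D; peptide=MLED
pos 12: UGC -> C; peptide=MLEDC
pos 15: UAG -> STOP

Answer: MLEDC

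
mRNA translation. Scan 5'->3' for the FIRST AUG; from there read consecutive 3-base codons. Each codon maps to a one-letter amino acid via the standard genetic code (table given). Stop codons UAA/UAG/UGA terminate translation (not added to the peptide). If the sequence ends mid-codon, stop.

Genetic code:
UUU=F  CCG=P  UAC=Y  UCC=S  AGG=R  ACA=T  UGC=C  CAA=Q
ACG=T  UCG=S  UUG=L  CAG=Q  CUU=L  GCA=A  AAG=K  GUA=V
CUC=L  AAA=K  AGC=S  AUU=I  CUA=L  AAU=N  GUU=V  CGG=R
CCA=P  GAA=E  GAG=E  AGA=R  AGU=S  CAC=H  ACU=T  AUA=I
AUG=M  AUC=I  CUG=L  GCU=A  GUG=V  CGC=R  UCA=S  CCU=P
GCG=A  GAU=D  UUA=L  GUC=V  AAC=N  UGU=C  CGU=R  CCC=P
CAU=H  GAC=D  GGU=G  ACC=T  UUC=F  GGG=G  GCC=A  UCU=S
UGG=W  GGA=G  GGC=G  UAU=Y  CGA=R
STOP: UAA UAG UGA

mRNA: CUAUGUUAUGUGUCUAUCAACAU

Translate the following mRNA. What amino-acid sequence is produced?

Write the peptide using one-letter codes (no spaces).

Answer: MLCVYQH

Derivation:
start AUG at pos 2
pos 2: AUG -> M; peptide=M
pos 5: UUA -> L; peptide=ML
pos 8: UGU -> C; peptide=MLC
pos 11: GUC -> V; peptide=MLCV
pos 14: UAU -> Y; peptide=MLCVY
pos 17: CAA -> Q; peptide=MLCVYQ
pos 20: CAU -> H; peptide=MLCVYQH
pos 23: only 0 nt remain (<3), stop (end of mRNA)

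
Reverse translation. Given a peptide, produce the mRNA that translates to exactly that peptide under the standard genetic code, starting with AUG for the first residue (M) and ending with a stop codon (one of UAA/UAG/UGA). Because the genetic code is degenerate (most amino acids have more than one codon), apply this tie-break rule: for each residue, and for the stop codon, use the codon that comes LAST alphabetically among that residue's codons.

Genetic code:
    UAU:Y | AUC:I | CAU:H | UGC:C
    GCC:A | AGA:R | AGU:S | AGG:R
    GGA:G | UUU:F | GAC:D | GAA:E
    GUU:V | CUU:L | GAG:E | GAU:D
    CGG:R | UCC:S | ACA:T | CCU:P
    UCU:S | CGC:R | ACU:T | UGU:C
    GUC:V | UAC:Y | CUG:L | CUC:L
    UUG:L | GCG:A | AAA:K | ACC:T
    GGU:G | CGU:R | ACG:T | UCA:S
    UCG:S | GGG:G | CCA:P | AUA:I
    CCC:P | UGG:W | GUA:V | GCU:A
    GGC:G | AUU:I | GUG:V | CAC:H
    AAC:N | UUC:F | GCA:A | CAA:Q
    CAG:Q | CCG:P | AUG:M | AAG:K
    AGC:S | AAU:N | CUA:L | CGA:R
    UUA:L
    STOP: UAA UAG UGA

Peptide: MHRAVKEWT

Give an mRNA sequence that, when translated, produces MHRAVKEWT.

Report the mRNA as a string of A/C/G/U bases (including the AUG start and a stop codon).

Answer: mRNA: AUGCAUCGUGCUGUUAAGGAGUGGACUUGA

Derivation:
residue 1: M -> AUG (start codon)
residue 2: H codons sorted = CAC,CAU -> pick last = CAU
residue 3: R codons sorted = AGA,AGG,CGA,CGC,CGG,CGU -> pick last = CGU
residue 4: A codons sorted = GCA,GCC,GCG,GCU -> pick last = GCU
residue 5: V codons sorted = GUA,GUC,GUG,GUU -> pick last = GUU
residue 6: K codons sorted = AAA,AAG -> pick last = AAG
residue 7: E codons sorted = GAA,GAG -> pick last = GAG
residue 8: W -> UGG (only codon)
residue 9: T codons sorted = ACA,ACC,ACG,ACU -> pick last = ACU
terminator: stop codons sorted = UAA,UAG,UGA -> pick last = UGA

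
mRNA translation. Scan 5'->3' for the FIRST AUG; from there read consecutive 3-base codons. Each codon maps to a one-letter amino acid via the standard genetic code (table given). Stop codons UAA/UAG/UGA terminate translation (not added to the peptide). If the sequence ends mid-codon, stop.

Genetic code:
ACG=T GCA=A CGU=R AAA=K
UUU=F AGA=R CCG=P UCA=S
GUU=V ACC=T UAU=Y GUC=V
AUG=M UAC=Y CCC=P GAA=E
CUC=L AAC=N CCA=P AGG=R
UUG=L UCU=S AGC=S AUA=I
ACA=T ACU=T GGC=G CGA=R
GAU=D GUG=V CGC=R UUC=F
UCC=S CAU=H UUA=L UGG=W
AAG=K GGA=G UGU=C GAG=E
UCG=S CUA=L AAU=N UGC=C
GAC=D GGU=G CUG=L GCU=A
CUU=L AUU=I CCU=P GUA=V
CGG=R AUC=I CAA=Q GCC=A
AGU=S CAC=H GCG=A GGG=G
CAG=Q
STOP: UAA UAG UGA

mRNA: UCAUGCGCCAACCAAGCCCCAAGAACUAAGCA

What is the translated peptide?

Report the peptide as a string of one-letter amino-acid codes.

Answer: MRQPSPKN

Derivation:
start AUG at pos 2
pos 2: AUG -> M; peptide=M
pos 5: CGC -> R; peptide=MR
pos 8: CAA -> Q; peptide=MRQ
pos 11: CCA -> P; peptide=MRQP
pos 14: AGC -> S; peptide=MRQPS
pos 17: CCC -> P; peptide=MRQPSP
pos 20: AAG -> K; peptide=MRQPSPK
pos 23: AAC -> N; peptide=MRQPSPKN
pos 26: UAA -> STOP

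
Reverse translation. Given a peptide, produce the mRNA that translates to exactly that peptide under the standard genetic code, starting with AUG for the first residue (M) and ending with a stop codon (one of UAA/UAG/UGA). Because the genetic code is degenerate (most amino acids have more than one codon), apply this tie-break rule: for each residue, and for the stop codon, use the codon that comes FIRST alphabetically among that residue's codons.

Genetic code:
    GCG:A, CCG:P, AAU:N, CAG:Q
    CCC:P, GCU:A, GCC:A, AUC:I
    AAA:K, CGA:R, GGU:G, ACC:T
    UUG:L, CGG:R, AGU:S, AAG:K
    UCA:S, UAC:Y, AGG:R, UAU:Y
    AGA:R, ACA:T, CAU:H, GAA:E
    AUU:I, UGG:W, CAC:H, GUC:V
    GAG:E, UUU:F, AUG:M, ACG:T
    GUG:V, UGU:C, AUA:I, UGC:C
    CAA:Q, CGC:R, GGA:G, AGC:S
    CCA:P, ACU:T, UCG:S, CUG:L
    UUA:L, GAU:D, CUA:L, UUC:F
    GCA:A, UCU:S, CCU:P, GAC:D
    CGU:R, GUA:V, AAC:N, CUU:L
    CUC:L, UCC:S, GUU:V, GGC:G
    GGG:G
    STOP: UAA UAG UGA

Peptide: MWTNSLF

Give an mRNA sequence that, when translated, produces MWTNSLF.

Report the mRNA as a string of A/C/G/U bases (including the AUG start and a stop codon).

Answer: mRNA: AUGUGGACAAACAGCCUAUUCUAA

Derivation:
residue 1: M -> AUG (start codon)
residue 2: W -> UGG (only codon)
residue 3: T codons sorted = ACA,ACC,ACG,ACU -> pick first = ACA
residue 4: N codons sorted = AAC,AAU -> pick first = AAC
residue 5: S codons sorted = AGC,AGU,UCA,UCC,UCG,UCU -> pick first = AGC
residue 6: L codons sorted = CUA,CUC,CUG,CUU,UUA,UUG -> pick first = CUA
residue 7: F codons sorted = UUC,UUU -> pick first = UUC
terminator: stop codons sorted = UAA,UAG,UGA -> pick first = UAA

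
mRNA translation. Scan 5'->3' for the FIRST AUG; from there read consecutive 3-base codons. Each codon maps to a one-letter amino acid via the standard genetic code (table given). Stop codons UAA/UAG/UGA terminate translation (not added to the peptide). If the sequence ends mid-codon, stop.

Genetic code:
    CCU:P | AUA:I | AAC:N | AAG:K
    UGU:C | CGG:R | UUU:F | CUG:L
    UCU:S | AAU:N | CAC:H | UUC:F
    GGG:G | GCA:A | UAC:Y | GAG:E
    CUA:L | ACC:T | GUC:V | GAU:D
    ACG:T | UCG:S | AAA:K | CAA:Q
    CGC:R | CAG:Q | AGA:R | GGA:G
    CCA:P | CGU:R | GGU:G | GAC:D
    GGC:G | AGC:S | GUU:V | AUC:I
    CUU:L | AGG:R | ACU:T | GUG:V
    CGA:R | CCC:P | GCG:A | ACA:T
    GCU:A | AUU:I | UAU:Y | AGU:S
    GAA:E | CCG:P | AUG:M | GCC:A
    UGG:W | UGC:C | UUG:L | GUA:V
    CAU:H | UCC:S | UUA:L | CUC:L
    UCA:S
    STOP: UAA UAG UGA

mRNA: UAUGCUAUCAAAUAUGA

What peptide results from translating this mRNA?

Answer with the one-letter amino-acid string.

Answer: MLSNM

Derivation:
start AUG at pos 1
pos 1: AUG -> M; peptide=M
pos 4: CUA -> L; peptide=ML
pos 7: UCA -> S; peptide=MLS
pos 10: AAU -> N; peptide=MLSN
pos 13: AUG -> M; peptide=MLSNM
pos 16: only 1 nt remain (<3), stop (end of mRNA)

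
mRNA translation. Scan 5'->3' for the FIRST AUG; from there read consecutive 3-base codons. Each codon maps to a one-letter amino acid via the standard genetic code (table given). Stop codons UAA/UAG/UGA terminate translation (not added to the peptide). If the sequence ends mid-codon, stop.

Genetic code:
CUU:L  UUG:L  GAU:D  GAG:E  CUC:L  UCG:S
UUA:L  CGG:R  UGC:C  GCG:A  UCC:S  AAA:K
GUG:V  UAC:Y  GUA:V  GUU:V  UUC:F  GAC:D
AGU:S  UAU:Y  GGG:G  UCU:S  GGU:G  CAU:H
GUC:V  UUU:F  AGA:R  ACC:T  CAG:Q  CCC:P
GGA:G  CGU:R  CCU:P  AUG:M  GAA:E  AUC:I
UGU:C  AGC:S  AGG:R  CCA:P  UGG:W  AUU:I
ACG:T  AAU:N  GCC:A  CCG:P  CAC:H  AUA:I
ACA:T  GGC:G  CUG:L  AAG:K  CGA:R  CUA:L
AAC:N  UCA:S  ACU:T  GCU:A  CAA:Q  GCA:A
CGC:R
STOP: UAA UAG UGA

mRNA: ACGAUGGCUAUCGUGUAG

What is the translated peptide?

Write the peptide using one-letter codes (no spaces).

start AUG at pos 3
pos 3: AUG -> M; peptide=M
pos 6: GCU -> A; peptide=MA
pos 9: AUC -> I; peptide=MAI
pos 12: GUG -> V; peptide=MAIV
pos 15: UAG -> STOP

Answer: MAIV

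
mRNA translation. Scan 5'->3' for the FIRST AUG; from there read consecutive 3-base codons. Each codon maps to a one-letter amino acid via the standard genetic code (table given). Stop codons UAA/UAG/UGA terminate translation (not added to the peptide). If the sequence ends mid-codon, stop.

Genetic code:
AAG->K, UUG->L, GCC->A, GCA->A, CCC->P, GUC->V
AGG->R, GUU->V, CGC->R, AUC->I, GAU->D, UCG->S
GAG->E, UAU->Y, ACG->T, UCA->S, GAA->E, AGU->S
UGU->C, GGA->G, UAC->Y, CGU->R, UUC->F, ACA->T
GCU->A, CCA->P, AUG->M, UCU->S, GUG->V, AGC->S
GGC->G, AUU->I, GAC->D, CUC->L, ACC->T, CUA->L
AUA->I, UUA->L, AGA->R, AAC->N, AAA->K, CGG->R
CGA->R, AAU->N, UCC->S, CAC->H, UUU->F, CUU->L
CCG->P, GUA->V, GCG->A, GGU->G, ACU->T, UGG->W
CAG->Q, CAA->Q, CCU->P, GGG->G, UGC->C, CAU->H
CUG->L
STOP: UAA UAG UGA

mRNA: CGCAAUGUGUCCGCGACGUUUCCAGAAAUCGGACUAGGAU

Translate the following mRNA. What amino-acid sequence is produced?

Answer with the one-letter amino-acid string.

start AUG at pos 4
pos 4: AUG -> M; peptide=M
pos 7: UGU -> C; peptide=MC
pos 10: CCG -> P; peptide=MCP
pos 13: CGA -> R; peptide=MCPR
pos 16: CGU -> R; peptide=MCPRR
pos 19: UUC -> F; peptide=MCPRRF
pos 22: CAG -> Q; peptide=MCPRRFQ
pos 25: AAA -> K; peptide=MCPRRFQK
pos 28: UCG -> S; peptide=MCPRRFQKS
pos 31: GAC -> D; peptide=MCPRRFQKSD
pos 34: UAG -> STOP

Answer: MCPRRFQKSD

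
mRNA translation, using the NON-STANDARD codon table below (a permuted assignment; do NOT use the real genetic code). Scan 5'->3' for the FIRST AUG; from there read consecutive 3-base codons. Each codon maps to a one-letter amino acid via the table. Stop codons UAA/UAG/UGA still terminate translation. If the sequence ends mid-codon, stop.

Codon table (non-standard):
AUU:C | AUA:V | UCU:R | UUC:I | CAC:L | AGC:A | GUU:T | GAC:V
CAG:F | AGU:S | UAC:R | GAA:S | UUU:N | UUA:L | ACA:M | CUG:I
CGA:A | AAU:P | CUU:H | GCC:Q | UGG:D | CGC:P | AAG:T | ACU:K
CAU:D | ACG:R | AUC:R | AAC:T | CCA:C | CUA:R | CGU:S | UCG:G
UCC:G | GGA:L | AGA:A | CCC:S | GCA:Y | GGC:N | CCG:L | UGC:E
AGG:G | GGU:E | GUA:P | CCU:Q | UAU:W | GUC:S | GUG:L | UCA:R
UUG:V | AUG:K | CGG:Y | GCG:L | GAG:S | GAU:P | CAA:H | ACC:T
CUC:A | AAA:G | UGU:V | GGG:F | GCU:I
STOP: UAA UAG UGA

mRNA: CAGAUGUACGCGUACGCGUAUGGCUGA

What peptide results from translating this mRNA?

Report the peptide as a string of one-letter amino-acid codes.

Answer: KRLRLWN

Derivation:
start AUG at pos 3
pos 3: AUG -> K; peptide=K
pos 6: UAC -> R; peptide=KR
pos 9: GCG -> L; peptide=KRL
pos 12: UAC -> R; peptide=KRLR
pos 15: GCG -> L; peptide=KRLRL
pos 18: UAU -> W; peptide=KRLRLW
pos 21: GGC -> N; peptide=KRLRLWN
pos 24: UGA -> STOP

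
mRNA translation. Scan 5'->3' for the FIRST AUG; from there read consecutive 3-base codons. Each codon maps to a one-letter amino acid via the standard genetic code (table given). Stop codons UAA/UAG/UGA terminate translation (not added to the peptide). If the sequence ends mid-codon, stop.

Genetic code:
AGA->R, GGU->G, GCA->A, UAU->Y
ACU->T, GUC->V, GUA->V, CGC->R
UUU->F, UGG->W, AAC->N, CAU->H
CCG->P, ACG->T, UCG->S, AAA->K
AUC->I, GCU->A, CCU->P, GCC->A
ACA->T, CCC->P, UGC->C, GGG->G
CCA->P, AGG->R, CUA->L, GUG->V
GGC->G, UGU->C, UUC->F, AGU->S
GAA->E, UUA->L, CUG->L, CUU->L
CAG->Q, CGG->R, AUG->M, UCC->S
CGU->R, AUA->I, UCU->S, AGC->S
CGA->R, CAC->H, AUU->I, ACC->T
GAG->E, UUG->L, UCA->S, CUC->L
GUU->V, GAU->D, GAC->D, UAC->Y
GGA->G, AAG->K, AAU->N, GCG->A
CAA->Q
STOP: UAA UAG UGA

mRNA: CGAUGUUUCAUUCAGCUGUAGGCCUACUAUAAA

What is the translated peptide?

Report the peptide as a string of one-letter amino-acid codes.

start AUG at pos 2
pos 2: AUG -> M; peptide=M
pos 5: UUU -> F; peptide=MF
pos 8: CAU -> H; peptide=MFH
pos 11: UCA -> S; peptide=MFHS
pos 14: GCU -> A; peptide=MFHSA
pos 17: GUA -> V; peptide=MFHSAV
pos 20: GGC -> G; peptide=MFHSAVG
pos 23: CUA -> L; peptide=MFHSAVGL
pos 26: CUA -> L; peptide=MFHSAVGLL
pos 29: UAA -> STOP

Answer: MFHSAVGLL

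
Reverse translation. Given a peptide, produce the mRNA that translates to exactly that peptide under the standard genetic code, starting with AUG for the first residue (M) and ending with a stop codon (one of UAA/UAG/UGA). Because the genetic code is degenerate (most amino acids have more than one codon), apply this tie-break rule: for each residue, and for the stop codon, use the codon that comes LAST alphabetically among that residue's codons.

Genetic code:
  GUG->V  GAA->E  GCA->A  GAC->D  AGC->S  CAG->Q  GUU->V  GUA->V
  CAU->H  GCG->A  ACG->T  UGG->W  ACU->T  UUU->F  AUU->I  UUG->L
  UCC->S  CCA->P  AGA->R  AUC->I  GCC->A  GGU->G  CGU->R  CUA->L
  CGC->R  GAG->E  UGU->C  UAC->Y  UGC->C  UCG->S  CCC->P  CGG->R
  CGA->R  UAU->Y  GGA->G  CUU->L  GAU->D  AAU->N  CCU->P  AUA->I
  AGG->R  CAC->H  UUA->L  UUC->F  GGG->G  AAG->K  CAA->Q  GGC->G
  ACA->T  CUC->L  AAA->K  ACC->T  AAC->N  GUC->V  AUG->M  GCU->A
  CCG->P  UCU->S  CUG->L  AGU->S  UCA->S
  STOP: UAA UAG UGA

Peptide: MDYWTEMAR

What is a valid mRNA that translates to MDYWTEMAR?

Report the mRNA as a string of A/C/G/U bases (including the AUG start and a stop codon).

residue 1: M -> AUG (start codon)
residue 2: D codons sorted = GAC,GAU -> pick last = GAU
residue 3: Y codons sorted = UAC,UAU -> pick last = UAU
residue 4: W -> UGG (only codon)
residue 5: T codons sorted = ACA,ACC,ACG,ACU -> pick last = ACU
residue 6: E codons sorted = GAA,GAG -> pick last = GAG
residue 7: M -> AUG (only codon)
residue 8: A codons sorted = GCA,GCC,GCG,GCU -> pick last = GCU
residue 9: R codons sorted = AGA,AGG,CGA,CGC,CGG,CGU -> pick last = CGU
terminator: stop codons sorted = UAA,UAG,UGA -> pick last = UGA

Answer: mRNA: AUGGAUUAUUGGACUGAGAUGGCUCGUUGA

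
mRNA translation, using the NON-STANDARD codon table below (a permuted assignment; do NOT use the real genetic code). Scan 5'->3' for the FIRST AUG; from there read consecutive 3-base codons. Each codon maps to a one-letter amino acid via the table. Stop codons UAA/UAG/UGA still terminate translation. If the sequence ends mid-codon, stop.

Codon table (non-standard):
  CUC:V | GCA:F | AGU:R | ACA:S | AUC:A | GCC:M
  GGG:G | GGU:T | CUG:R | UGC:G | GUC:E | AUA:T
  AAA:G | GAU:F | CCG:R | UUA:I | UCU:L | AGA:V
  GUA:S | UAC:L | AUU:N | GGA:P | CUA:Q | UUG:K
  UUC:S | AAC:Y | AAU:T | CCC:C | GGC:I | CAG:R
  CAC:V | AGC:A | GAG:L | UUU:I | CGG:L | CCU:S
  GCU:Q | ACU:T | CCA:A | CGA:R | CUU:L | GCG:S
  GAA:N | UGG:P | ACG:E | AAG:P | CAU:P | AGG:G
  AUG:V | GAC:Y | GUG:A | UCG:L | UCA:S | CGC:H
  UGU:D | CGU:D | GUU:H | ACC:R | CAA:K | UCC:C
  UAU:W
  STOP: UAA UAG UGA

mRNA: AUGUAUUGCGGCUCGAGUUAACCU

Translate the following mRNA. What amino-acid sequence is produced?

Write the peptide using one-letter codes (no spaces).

Answer: VWGILR

Derivation:
start AUG at pos 0
pos 0: AUG -> V; peptide=V
pos 3: UAU -> W; peptide=VW
pos 6: UGC -> G; peptide=VWG
pos 9: GGC -> I; peptide=VWGI
pos 12: UCG -> L; peptide=VWGIL
pos 15: AGU -> R; peptide=VWGILR
pos 18: UAA -> STOP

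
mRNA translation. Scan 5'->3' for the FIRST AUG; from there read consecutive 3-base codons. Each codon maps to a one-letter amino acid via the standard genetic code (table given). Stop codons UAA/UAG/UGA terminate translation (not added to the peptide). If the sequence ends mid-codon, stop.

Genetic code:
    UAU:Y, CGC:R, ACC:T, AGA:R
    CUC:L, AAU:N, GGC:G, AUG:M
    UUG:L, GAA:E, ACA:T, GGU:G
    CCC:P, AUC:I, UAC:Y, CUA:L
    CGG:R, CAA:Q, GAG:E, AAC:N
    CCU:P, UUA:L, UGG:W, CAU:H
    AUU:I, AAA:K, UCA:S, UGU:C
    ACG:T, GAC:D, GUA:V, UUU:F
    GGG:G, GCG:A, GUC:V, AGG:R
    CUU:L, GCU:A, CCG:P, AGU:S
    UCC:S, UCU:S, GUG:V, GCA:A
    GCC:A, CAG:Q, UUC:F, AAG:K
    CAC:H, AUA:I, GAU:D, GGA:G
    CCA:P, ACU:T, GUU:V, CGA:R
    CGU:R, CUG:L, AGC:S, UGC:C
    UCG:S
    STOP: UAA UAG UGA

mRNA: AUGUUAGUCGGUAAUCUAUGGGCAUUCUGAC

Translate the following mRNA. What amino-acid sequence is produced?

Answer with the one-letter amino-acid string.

start AUG at pos 0
pos 0: AUG -> M; peptide=M
pos 3: UUA -> L; peptide=ML
pos 6: GUC -> V; peptide=MLV
pos 9: GGU -> G; peptide=MLVG
pos 12: AAU -> N; peptide=MLVGN
pos 15: CUA -> L; peptide=MLVGNL
pos 18: UGG -> W; peptide=MLVGNLW
pos 21: GCA -> A; peptide=MLVGNLWA
pos 24: UUC -> F; peptide=MLVGNLWAF
pos 27: UGA -> STOP

Answer: MLVGNLWAF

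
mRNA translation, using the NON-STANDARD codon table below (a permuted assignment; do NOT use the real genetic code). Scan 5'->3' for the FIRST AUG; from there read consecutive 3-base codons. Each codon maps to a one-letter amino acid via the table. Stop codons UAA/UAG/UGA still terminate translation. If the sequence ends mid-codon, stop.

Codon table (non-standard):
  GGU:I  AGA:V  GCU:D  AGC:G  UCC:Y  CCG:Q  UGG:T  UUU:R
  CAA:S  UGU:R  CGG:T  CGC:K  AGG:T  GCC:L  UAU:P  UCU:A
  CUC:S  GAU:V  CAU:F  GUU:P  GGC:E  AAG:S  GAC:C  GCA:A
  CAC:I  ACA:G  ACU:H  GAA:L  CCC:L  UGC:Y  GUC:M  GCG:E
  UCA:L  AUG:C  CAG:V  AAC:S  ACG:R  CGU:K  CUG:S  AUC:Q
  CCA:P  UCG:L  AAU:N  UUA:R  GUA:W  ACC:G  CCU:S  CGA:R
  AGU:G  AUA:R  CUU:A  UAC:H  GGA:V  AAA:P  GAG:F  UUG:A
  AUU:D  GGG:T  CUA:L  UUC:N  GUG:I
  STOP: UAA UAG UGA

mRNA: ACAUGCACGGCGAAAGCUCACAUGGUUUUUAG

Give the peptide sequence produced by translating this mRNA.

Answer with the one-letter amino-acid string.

start AUG at pos 2
pos 2: AUG -> C; peptide=C
pos 5: CAC -> I; peptide=CI
pos 8: GGC -> E; peptide=CIE
pos 11: GAA -> L; peptide=CIEL
pos 14: AGC -> G; peptide=CIELG
pos 17: UCA -> L; peptide=CIELGL
pos 20: CAU -> F; peptide=CIELGLF
pos 23: GGU -> I; peptide=CIELGLFI
pos 26: UUU -> R; peptide=CIELGLFIR
pos 29: UAG -> STOP

Answer: CIELGLFIR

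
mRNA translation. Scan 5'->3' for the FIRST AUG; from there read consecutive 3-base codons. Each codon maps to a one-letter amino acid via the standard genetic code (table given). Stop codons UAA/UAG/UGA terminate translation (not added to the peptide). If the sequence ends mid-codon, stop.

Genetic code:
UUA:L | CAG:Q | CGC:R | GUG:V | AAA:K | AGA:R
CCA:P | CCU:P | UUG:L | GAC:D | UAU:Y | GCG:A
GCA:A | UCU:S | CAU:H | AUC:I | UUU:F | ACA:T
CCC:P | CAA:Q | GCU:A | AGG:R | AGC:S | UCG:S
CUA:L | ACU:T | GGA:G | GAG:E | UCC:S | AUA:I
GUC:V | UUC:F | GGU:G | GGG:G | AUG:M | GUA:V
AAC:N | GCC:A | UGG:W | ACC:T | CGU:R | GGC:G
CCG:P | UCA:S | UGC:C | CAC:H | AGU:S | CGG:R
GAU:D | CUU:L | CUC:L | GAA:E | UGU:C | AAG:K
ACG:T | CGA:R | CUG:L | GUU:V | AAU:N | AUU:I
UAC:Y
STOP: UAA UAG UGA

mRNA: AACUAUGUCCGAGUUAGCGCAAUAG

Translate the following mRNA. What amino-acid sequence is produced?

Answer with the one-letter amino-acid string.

start AUG at pos 4
pos 4: AUG -> M; peptide=M
pos 7: UCC -> S; peptide=MS
pos 10: GAG -> E; peptide=MSE
pos 13: UUA -> L; peptide=MSEL
pos 16: GCG -> A; peptide=MSELA
pos 19: CAA -> Q; peptide=MSELAQ
pos 22: UAG -> STOP

Answer: MSELAQ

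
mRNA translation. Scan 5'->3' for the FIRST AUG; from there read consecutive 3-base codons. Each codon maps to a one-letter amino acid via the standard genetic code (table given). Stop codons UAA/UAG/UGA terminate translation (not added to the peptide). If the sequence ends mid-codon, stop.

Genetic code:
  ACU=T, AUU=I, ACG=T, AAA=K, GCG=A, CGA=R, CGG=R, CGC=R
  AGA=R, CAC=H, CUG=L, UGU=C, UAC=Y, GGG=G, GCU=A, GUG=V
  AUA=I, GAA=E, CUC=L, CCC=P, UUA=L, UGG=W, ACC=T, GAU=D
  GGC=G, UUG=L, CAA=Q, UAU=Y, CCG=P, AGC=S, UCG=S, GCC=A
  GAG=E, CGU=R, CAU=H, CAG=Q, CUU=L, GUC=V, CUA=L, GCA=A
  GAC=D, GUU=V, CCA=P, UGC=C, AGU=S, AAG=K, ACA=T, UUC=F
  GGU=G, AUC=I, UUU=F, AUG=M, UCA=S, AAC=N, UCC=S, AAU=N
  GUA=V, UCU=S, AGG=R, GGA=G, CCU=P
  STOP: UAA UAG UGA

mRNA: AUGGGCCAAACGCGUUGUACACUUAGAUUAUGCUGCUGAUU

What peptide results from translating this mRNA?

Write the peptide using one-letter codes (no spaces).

start AUG at pos 0
pos 0: AUG -> M; peptide=M
pos 3: GGC -> G; peptide=MG
pos 6: CAA -> Q; peptide=MGQ
pos 9: ACG -> T; peptide=MGQT
pos 12: CGU -> R; peptide=MGQTR
pos 15: UGU -> C; peptide=MGQTRC
pos 18: ACA -> T; peptide=MGQTRCT
pos 21: CUU -> L; peptide=MGQTRCTL
pos 24: AGA -> R; peptide=MGQTRCTLR
pos 27: UUA -> L; peptide=MGQTRCTLRL
pos 30: UGC -> C; peptide=MGQTRCTLRLC
pos 33: UGC -> C; peptide=MGQTRCTLRLCC
pos 36: UGA -> STOP

Answer: MGQTRCTLRLCC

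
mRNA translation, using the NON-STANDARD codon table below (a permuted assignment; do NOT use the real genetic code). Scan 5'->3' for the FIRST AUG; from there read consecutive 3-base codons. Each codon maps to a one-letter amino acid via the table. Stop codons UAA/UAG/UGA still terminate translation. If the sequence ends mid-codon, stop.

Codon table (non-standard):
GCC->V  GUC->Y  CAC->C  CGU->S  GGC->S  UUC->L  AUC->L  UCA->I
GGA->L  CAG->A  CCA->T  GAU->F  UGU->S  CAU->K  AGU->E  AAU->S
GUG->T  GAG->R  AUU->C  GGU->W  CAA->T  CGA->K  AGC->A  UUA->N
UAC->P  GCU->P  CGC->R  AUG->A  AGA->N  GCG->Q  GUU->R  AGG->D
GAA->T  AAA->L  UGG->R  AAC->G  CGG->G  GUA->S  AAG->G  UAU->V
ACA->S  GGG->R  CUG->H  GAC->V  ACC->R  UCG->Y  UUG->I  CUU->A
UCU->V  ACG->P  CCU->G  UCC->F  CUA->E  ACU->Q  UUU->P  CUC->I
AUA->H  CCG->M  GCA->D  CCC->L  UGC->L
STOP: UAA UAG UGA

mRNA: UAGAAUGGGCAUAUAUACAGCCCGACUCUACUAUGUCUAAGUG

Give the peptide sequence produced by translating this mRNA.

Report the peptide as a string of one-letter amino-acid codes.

Answer: ASHVSVKIPVY

Derivation:
start AUG at pos 4
pos 4: AUG -> A; peptide=A
pos 7: GGC -> S; peptide=AS
pos 10: AUA -> H; peptide=ASH
pos 13: UAU -> V; peptide=ASHV
pos 16: ACA -> S; peptide=ASHVS
pos 19: GCC -> V; peptide=ASHVSV
pos 22: CGA -> K; peptide=ASHVSVK
pos 25: CUC -> I; peptide=ASHVSVKI
pos 28: UAC -> P; peptide=ASHVSVKIP
pos 31: UAU -> V; peptide=ASHVSVKIPV
pos 34: GUC -> Y; peptide=ASHVSVKIPVY
pos 37: UAA -> STOP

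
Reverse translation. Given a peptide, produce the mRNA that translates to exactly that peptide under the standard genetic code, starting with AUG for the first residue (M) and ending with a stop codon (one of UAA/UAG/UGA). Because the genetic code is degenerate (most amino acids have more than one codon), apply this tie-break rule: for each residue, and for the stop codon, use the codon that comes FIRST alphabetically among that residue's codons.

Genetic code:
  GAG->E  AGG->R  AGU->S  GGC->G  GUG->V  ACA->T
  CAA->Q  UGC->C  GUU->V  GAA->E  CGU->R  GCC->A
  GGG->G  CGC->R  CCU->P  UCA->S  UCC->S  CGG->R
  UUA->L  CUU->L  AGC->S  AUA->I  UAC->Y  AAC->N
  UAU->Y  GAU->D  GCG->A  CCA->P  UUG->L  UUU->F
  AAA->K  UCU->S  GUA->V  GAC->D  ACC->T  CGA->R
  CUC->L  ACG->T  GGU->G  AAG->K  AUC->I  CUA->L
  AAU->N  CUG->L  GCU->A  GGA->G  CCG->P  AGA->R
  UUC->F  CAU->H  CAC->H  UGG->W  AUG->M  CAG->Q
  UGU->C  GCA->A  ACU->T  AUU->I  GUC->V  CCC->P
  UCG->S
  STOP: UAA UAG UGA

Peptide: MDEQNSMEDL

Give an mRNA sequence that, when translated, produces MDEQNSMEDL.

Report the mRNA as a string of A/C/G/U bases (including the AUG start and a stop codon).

residue 1: M -> AUG (start codon)
residue 2: D codons sorted = GAC,GAU -> pick first = GAC
residue 3: E codons sorted = GAA,GAG -> pick first = GAA
residue 4: Q codons sorted = CAA,CAG -> pick first = CAA
residue 5: N codons sorted = AAC,AAU -> pick first = AAC
residue 6: S codons sorted = AGC,AGU,UCA,UCC,UCG,UCU -> pick first = AGC
residue 7: M -> AUG (only codon)
residue 8: E codons sorted = GAA,GAG -> pick first = GAA
residue 9: D codons sorted = GAC,GAU -> pick first = GAC
residue 10: L codons sorted = CUA,CUC,CUG,CUU,UUA,UUG -> pick first = CUA
terminator: stop codons sorted = UAA,UAG,UGA -> pick first = UAA

Answer: mRNA: AUGGACGAACAAAACAGCAUGGAAGACCUAUAA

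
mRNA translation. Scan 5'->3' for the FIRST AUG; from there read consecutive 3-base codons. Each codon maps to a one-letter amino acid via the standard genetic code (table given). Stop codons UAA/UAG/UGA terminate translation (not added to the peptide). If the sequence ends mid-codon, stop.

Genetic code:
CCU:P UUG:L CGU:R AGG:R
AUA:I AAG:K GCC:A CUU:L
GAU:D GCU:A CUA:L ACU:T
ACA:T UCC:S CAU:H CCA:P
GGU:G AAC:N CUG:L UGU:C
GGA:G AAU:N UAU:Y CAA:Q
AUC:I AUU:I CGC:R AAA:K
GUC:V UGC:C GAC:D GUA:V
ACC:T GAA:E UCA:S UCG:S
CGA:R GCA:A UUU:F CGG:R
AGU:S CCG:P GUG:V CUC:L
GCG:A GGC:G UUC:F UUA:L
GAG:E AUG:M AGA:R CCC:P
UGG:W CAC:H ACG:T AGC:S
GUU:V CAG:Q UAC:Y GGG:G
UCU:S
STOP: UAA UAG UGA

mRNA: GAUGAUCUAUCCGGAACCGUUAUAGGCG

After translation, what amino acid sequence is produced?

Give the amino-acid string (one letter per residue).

Answer: MIYPEPL

Derivation:
start AUG at pos 1
pos 1: AUG -> M; peptide=M
pos 4: AUC -> I; peptide=MI
pos 7: UAU -> Y; peptide=MIY
pos 10: CCG -> P; peptide=MIYP
pos 13: GAA -> E; peptide=MIYPE
pos 16: CCG -> P; peptide=MIYPEP
pos 19: UUA -> L; peptide=MIYPEPL
pos 22: UAG -> STOP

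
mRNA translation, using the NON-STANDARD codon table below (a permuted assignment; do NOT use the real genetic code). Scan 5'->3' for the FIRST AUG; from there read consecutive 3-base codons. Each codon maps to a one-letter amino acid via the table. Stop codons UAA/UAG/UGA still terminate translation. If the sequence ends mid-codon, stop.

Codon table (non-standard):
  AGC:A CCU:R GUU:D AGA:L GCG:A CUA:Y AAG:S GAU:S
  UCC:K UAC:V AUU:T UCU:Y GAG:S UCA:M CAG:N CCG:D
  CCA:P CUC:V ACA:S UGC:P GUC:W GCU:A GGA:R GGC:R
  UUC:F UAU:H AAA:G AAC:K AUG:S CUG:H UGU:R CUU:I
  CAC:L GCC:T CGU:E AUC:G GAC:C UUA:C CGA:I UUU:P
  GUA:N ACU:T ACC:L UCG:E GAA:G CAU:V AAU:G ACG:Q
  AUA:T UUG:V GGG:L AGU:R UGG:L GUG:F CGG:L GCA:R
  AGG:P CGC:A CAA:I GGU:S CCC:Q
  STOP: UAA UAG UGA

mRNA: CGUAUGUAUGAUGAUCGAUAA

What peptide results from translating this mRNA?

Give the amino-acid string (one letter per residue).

start AUG at pos 3
pos 3: AUG -> S; peptide=S
pos 6: UAU -> H; peptide=SH
pos 9: GAU -> S; peptide=SHS
pos 12: GAU -> S; peptide=SHSS
pos 15: CGA -> I; peptide=SHSSI
pos 18: UAA -> STOP

Answer: SHSSI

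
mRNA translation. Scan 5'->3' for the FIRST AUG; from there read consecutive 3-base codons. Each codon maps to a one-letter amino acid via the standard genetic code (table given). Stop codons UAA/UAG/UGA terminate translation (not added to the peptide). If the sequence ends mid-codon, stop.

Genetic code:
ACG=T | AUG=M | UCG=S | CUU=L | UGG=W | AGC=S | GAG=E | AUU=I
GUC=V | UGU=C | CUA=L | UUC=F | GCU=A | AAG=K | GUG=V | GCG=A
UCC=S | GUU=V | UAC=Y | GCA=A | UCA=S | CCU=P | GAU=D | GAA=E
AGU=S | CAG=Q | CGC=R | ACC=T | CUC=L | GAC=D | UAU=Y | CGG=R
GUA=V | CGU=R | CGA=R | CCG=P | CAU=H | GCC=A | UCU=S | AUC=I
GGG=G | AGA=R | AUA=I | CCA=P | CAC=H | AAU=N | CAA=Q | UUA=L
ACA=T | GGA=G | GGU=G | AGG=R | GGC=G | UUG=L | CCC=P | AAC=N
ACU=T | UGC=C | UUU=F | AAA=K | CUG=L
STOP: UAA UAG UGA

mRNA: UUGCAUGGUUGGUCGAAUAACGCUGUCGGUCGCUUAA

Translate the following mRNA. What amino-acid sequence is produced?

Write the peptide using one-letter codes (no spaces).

start AUG at pos 4
pos 4: AUG -> M; peptide=M
pos 7: GUU -> V; peptide=MV
pos 10: GGU -> G; peptide=MVG
pos 13: CGA -> R; peptide=MVGR
pos 16: AUA -> I; peptide=MVGRI
pos 19: ACG -> T; peptide=MVGRIT
pos 22: CUG -> L; peptide=MVGRITL
pos 25: UCG -> S; peptide=MVGRITLS
pos 28: GUC -> V; peptide=MVGRITLSV
pos 31: GCU -> A; peptide=MVGRITLSVA
pos 34: UAA -> STOP

Answer: MVGRITLSVA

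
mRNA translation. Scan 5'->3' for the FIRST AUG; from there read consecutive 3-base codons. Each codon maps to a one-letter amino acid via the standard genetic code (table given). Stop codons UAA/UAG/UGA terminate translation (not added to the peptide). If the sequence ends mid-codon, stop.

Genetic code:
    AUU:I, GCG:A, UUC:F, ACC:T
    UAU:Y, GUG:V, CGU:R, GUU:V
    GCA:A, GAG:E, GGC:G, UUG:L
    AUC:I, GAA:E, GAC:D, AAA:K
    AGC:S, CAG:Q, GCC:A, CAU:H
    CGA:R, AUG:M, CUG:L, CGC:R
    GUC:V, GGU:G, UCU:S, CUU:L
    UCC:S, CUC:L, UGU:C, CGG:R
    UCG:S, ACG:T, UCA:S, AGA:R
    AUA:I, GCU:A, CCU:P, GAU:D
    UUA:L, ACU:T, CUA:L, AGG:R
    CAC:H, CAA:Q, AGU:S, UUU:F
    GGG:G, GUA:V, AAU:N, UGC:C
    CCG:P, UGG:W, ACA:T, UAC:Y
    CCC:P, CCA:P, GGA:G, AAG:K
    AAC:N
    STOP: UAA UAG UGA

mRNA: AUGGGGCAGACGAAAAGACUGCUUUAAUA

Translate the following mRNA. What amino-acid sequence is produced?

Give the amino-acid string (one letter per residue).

Answer: MGQTKRLL

Derivation:
start AUG at pos 0
pos 0: AUG -> M; peptide=M
pos 3: GGG -> G; peptide=MG
pos 6: CAG -> Q; peptide=MGQ
pos 9: ACG -> T; peptide=MGQT
pos 12: AAA -> K; peptide=MGQTK
pos 15: AGA -> R; peptide=MGQTKR
pos 18: CUG -> L; peptide=MGQTKRL
pos 21: CUU -> L; peptide=MGQTKRLL
pos 24: UAA -> STOP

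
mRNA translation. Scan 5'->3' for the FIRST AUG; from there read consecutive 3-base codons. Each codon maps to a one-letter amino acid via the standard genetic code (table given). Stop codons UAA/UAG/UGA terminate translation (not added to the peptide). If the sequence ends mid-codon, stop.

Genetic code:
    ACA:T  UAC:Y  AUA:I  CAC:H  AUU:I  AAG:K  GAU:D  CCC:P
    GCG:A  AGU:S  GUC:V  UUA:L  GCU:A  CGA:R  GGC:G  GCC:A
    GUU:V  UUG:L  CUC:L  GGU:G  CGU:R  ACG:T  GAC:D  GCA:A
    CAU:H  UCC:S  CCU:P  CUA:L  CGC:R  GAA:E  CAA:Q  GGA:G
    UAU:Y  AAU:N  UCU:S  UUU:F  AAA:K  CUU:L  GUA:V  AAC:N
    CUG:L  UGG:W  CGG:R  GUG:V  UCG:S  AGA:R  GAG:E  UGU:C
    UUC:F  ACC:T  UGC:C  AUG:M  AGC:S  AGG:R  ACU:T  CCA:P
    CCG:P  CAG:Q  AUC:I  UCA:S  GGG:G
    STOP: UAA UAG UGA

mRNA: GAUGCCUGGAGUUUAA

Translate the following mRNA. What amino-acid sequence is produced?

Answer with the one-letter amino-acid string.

Answer: MPGV

Derivation:
start AUG at pos 1
pos 1: AUG -> M; peptide=M
pos 4: CCU -> P; peptide=MP
pos 7: GGA -> G; peptide=MPG
pos 10: GUU -> V; peptide=MPGV
pos 13: UAA -> STOP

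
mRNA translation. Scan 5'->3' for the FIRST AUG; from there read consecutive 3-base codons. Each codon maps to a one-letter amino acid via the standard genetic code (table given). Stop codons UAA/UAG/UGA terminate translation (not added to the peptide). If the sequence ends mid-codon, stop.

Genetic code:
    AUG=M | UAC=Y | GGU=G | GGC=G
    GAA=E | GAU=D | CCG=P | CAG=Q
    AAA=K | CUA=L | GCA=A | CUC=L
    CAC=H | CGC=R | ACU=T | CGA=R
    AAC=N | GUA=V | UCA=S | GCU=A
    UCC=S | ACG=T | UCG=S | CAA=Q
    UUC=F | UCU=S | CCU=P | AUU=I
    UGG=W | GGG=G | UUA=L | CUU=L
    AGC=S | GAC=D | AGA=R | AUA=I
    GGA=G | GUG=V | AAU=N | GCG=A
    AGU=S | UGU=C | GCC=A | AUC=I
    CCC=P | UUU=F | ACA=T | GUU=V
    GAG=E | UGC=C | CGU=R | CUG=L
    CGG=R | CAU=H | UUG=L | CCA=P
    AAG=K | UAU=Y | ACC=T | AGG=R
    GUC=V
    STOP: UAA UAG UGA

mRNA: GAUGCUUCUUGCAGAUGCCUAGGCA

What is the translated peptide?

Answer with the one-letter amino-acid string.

start AUG at pos 1
pos 1: AUG -> M; peptide=M
pos 4: CUU -> L; peptide=ML
pos 7: CUU -> L; peptide=MLL
pos 10: GCA -> A; peptide=MLLA
pos 13: GAU -> D; peptide=MLLAD
pos 16: GCC -> A; peptide=MLLADA
pos 19: UAG -> STOP

Answer: MLLADA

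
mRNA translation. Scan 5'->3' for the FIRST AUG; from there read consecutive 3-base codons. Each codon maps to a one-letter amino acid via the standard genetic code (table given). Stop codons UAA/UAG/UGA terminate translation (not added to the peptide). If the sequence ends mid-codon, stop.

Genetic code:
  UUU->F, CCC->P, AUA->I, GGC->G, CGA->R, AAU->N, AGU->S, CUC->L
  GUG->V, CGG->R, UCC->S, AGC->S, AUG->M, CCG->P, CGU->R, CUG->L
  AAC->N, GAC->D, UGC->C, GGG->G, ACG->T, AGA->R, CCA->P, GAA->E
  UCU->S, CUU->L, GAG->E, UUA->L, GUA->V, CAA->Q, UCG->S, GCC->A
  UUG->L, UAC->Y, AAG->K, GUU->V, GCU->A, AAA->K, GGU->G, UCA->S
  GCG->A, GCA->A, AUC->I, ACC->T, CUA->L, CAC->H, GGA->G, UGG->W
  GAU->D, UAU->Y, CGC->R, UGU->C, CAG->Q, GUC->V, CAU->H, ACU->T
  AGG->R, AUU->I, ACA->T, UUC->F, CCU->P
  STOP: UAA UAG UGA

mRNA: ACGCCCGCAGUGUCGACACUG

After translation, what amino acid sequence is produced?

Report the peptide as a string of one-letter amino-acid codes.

Answer: (empty: no AUG start codon)

Derivation:
no AUG start codon found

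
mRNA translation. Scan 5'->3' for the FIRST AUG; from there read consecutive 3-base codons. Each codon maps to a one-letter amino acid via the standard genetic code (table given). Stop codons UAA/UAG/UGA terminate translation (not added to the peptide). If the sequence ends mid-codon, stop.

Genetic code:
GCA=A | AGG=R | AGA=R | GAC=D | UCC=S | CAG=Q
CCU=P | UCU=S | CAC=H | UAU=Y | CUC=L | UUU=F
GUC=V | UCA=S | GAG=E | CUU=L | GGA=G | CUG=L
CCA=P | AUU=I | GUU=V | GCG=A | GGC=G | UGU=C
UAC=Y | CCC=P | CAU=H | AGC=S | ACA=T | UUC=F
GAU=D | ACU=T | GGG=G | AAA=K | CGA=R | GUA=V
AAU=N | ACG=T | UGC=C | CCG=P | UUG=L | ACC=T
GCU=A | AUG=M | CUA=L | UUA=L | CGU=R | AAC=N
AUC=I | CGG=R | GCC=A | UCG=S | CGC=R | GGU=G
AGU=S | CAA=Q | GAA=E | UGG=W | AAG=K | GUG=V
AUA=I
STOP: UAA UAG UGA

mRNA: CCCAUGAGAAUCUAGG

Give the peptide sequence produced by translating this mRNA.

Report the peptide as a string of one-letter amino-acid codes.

start AUG at pos 3
pos 3: AUG -> M; peptide=M
pos 6: AGA -> R; peptide=MR
pos 9: AUC -> I; peptide=MRI
pos 12: UAG -> STOP

Answer: MRI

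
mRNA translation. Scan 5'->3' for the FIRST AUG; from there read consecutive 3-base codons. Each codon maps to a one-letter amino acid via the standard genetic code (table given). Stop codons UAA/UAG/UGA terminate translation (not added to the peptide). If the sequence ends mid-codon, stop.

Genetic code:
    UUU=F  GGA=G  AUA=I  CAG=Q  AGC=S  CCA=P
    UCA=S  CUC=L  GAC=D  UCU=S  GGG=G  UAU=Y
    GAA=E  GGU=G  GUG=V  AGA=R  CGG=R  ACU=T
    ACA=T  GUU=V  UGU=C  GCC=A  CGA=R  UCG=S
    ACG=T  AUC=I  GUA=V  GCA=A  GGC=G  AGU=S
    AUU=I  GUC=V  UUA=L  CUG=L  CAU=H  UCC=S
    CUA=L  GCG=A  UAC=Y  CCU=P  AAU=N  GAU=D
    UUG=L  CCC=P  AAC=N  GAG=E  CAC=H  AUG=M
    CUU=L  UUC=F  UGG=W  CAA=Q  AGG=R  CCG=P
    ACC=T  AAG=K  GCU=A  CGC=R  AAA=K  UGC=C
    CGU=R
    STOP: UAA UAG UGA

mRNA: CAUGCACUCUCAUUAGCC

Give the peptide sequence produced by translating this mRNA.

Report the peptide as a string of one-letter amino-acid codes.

start AUG at pos 1
pos 1: AUG -> M; peptide=M
pos 4: CAC -> H; peptide=MH
pos 7: UCU -> S; peptide=MHS
pos 10: CAU -> H; peptide=MHSH
pos 13: UAG -> STOP

Answer: MHSH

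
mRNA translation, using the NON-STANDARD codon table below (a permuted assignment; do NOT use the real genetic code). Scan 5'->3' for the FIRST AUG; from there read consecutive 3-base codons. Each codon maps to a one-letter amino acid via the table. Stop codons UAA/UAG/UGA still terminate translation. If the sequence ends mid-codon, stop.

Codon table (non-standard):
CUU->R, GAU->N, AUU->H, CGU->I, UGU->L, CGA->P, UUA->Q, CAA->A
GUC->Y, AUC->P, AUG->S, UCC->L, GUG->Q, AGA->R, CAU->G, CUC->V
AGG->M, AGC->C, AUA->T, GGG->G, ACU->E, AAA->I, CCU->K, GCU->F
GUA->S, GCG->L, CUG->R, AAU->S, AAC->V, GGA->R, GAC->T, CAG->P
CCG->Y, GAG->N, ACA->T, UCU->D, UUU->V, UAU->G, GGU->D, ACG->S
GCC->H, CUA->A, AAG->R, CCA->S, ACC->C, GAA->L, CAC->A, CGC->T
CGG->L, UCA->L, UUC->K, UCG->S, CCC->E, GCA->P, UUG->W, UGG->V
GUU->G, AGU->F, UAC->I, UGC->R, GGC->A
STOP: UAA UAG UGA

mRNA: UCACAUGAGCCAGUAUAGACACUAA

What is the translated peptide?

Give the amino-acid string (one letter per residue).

Answer: SCPGRA

Derivation:
start AUG at pos 4
pos 4: AUG -> S; peptide=S
pos 7: AGC -> C; peptide=SC
pos 10: CAG -> P; peptide=SCP
pos 13: UAU -> G; peptide=SCPG
pos 16: AGA -> R; peptide=SCPGR
pos 19: CAC -> A; peptide=SCPGRA
pos 22: UAA -> STOP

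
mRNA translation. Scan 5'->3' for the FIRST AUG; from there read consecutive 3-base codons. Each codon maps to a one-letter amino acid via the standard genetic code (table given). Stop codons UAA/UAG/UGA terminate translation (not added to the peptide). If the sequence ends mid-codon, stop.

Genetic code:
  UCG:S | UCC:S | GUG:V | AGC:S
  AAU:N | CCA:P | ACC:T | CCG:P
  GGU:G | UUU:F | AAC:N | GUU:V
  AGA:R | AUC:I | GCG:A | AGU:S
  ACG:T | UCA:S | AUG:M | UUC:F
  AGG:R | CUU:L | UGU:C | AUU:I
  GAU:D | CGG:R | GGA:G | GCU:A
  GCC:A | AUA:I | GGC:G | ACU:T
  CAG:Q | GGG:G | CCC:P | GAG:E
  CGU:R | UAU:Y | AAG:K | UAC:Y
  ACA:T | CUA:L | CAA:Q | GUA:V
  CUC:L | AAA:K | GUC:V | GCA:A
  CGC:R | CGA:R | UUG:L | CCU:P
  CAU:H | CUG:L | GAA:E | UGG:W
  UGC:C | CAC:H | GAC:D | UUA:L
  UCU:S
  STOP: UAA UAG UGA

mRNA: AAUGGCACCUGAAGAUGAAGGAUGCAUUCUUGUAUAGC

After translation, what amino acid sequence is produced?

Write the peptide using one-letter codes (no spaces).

start AUG at pos 1
pos 1: AUG -> M; peptide=M
pos 4: GCA -> A; peptide=MA
pos 7: CCU -> P; peptide=MAP
pos 10: GAA -> E; peptide=MAPE
pos 13: GAU -> D; peptide=MAPED
pos 16: GAA -> E; peptide=MAPEDE
pos 19: GGA -> G; peptide=MAPEDEG
pos 22: UGC -> C; peptide=MAPEDEGC
pos 25: AUU -> I; peptide=MAPEDEGCI
pos 28: CUU -> L; peptide=MAPEDEGCIL
pos 31: GUA -> V; peptide=MAPEDEGCILV
pos 34: UAG -> STOP

Answer: MAPEDEGCILV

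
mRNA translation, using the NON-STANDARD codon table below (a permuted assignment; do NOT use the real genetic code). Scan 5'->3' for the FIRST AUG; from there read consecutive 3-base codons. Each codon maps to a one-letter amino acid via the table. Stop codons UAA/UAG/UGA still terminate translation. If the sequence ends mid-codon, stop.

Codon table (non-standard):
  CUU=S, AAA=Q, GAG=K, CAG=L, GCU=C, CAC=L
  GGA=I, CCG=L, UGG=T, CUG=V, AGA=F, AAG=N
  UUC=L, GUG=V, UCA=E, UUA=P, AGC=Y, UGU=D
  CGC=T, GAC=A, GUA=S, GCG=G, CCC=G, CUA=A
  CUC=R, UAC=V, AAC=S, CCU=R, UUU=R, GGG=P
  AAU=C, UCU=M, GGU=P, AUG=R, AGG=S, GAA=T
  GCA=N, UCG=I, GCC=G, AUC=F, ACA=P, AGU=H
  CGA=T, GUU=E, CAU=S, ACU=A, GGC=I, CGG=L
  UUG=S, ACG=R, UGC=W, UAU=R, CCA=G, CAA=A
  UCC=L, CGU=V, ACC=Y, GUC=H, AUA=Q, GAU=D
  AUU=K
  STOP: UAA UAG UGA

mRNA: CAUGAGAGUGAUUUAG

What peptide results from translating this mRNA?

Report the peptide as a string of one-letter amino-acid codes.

Answer: RFVK

Derivation:
start AUG at pos 1
pos 1: AUG -> R; peptide=R
pos 4: AGA -> F; peptide=RF
pos 7: GUG -> V; peptide=RFV
pos 10: AUU -> K; peptide=RFVK
pos 13: UAG -> STOP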